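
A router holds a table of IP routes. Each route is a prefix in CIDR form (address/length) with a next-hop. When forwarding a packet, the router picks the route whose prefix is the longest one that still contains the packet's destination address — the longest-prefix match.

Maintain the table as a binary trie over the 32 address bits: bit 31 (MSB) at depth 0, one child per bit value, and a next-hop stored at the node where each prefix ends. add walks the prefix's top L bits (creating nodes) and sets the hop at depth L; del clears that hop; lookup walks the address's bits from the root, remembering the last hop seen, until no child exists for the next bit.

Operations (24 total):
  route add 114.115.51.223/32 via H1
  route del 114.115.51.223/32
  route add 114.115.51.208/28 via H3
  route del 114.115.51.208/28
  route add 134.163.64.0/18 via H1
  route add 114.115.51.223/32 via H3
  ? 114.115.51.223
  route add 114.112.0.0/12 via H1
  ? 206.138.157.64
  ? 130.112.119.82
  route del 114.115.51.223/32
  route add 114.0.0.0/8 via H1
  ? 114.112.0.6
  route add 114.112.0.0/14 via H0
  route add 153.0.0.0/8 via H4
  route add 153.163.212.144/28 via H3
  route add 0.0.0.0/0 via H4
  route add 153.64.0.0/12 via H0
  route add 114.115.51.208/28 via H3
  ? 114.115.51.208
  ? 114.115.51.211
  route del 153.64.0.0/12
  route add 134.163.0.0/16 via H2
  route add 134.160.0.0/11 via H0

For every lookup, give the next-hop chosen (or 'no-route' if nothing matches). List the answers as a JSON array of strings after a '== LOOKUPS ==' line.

Process each operation:
  add 114.115.51.223/32 -> H1 at depth 32
  - 114.115.51.223/32 clear@32
  add 114.115.51.208/28 -> H3 at depth 28
  - 114.115.51.208/28 clear@28
  add 134.163.64.0/18 -> H1 at depth 18
  add 114.115.51.223/32 -> H3 at depth 32
  lookup 114.115.51.223: bits 01110010011100110011001111011111 walk d0:-→d1:-→d2:-→d3:-→d4:-→d5:-→d6:-→d7:-→d8:-→d9:-→d10:-→d11:-→d12:-→d13:-→d14:-→d15:-→d16:-→d17:-→d18:-→d19:-→d20:-→d21:-→d22:-→d23:-→d24:-→d25:-→d26:-→d27:-→d28:-→d29:-→d30:-→d31:-→d32:H3 -> H3
  add 114.112.0.0/12 -> H1 at depth 12
  lookup 206.138.157.64: bits 1 walk d0:-→d1:- -> no-route
  lookup 130.112.119.82: bits 10000 walk d0:-→d1:-→d2:-→d3:-→d4:-→d5:- -> no-route
  - 114.115.51.223/32 clear@32
  add 114.0.0.0/8 -> H1 at depth 8
  lookup 114.112.0.6: bits 01110010011100 walk d0:-→d1:-→d2:-→d3:-→d4:-→d5:-→d6:-→d7:-→d8:H1→d9:-→d10:-→d11:-→d12:H1→d13:-→d14:- -> H1
  add 114.112.0.0/14 -> H0 at depth 14
  add 153.0.0.0/8 -> H4 at depth 8
  add 153.163.212.144/28 -> H3 at depth 28
  add 0.0.0.0/0 -> H4 at depth 0
  add 153.64.0.0/12 -> H0 at depth 12
  add 114.115.51.208/28 -> H3 at depth 28
  lookup 114.115.51.208: bits 0111001001110011001100111101 walk d0:H4→d1:-→d2:-→d3:-→d4:-→d5:-→d6:-→d7:-→d8:H1→d9:-→d10:-→d11:-→d12:H1→d13:-→d14:H0→d15:-→d16:-→d17:-→d18:-→d19:-→d20:-→d21:-→d22:-→d23:-→d24:-→d25:-→d26:-→d27:-→d28:H3 -> H3
  lookup 114.115.51.211: bits 0111001001110011001100111101 walk d0:H4→d1:-→d2:-→d3:-→d4:-→d5:-→d6:-→d7:-→d8:H1→d9:-→d10:-→d11:-→d12:H1→d13:-→d14:H0→d15:-→d16:-→d17:-→d18:-→d19:-→d20:-→d21:-→d22:-→d23:-→d24:-→d25:-→d26:-→d27:-→d28:H3 -> H3
  - 153.64.0.0/12 clear@12
  add 134.163.0.0/16 -> H2 at depth 16
  add 134.160.0.0/11 -> H0 at depth 11

== LOOKUPS ==
["H3","no-route","no-route","H1","H3","H3"]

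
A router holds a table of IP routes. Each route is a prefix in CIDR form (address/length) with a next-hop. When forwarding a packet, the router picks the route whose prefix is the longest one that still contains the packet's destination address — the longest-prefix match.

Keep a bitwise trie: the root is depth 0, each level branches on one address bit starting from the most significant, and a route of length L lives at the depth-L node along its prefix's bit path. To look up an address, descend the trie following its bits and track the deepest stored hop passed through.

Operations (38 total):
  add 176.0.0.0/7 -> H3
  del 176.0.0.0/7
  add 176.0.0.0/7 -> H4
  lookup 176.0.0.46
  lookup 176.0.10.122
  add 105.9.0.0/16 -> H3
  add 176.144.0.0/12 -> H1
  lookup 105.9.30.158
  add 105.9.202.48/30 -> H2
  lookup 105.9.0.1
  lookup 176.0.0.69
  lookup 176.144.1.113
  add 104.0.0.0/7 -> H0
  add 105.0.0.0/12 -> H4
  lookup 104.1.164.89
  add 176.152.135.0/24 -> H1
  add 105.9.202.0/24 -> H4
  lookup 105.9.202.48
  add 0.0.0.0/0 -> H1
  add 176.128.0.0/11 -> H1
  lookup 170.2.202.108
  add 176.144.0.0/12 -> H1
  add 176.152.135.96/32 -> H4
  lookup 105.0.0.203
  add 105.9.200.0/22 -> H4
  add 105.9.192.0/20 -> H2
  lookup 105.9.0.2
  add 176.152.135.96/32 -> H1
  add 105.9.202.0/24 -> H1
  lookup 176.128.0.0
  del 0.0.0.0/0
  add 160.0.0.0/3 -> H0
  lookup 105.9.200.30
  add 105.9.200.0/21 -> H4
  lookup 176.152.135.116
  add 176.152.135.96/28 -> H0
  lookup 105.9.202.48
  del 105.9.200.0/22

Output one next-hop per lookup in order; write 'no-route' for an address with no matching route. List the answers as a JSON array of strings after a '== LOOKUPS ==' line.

Process each operation:
  add 176.0.0.0/7 -> H3 at depth 7
  - 176.0.0.0/7 clear@7
  add 176.0.0.0/7 -> H4 at depth 7
  ? 176.0.0.46  path d0:-→d1:-→d2:-→d3:-→d4:-→d5:-→d6:-→d7:H4  best=H4
  ? 176.0.10.122  path d0:-→d1:-→d2:-→d3:-→d4:-→d5:-→d6:-→d7:H4  best=H4
  add 105.9.0.0/16 -> H3 at depth 16
  add 176.144.0.0/12 -> H1 at depth 12
  ? 105.9.30.158  path d0:-→d1:-→d2:-→d3:-→d4:-→d5:-→d6:-→d7:-→d8:-→d9:-→d10:-→d11:-→d12:-→d13:-→d14:-→d15:-→d16:H3  best=H3
  add 105.9.202.48/30 -> H2 at depth 30
  ? 105.9.0.1  path d0:-→d1:-→d2:-→d3:-→d4:-→d5:-→d6:-→d7:-→d8:-→d9:-→d10:-→d11:-→d12:-→d13:-→d14:-→d15:-→d16:H3  best=H3
  ? 176.0.0.69  path d0:-→d1:-→d2:-→d3:-→d4:-→d5:-→d6:-→d7:H4→d8:-  best=H4
  ? 176.144.1.113  path d0:-→d1:-→d2:-→d3:-→d4:-→d5:-→d6:-→d7:H4→d8:-→d9:-→d10:-→d11:-→d12:H1  best=H1
  add 104.0.0.0/7 -> H0 at depth 7
  add 105.0.0.0/12 -> H4 at depth 12
  ? 104.1.164.89  path d0:-→d1:-→d2:-→d3:-→d4:-→d5:-→d6:-→d7:H0  best=H0
  add 176.152.135.0/24 -> H1 at depth 24
  add 105.9.202.0/24 -> H4 at depth 24
  ? 105.9.202.48  path d0:-→d1:-→d2:-→d3:-→d4:-→d5:-→d6:-→d7:H0→d8:-→d9:-→d10:-→d11:-→d12:H4→d13:-→d14:-→d15:-→d16:H3→d17:-→d18:-→d19:-→d20:-→d21:-→d22:-→d23:-→d24:H4→d25:-→d26:-→d27:-→d28:-→d29:-→d30:H2  best=H2
  add 0.0.0.0/0 -> H1 at depth 0
  add 176.128.0.0/11 -> H1 at depth 11
  ? 170.2.202.108  path d0:H1→d1:-→d2:-→d3:-  best=H1
  add 176.144.0.0/12 -> H1 at depth 12
  add 176.152.135.96/32 -> H4 at depth 32
  ? 105.0.0.203  path d0:H1→d1:-→d2:-→d3:-→d4:-→d5:-→d6:-→d7:H0→d8:-→d9:-→d10:-→d11:-→d12:H4  best=H4
  add 105.9.200.0/22 -> H4 at depth 22
  add 105.9.192.0/20 -> H2 at depth 20
  ? 105.9.0.2  path d0:H1→d1:-→d2:-→d3:-→d4:-→d5:-→d6:-→d7:H0→d8:-→d9:-→d10:-→d11:-→d12:H4→d13:-→d14:-→d15:-→d16:H3  best=H3
  add 176.152.135.96/32 -> H1 at depth 32
  add 105.9.202.0/24 -> H1 at depth 24
  ? 176.128.0.0  path d0:H1→d1:-→d2:-→d3:-→d4:-→d5:-→d6:-→d7:H4→d8:-→d9:-→d10:-→d11:H1  best=H1
  - 0.0.0.0/0 clear@0
  add 160.0.0.0/3 -> H0 at depth 3
  ? 105.9.200.30  path d0:-→d1:-→d2:-→d3:-→d4:-→d5:-→d6:-→d7:H0→d8:-→d9:-→d10:-→d11:-→d12:H4→d13:-→d14:-→d15:-→d16:H3→d17:-→d18:-→d19:-→d20:H2→d21:-→d22:H4  best=H4
  add 105.9.200.0/21 -> H4 at depth 21
  ? 176.152.135.116  path d0:-→d1:-→d2:-→d3:H0→d4:-→d5:-→d6:-→d7:H4→d8:-→d9:-→d10:-→d11:H1→d12:H1→d13:-→d14:-→d15:-→d16:-→d17:-→d18:-→d19:-→d20:-→d21:-→d22:-→d23:-→d24:H1→d25:-→d26:-→d27:-  best=H1
  add 176.152.135.96/28 -> H0 at depth 28
  ? 105.9.202.48  path d0:-→d1:-→d2:-→d3:-→d4:-→d5:-→d6:-→d7:H0→d8:-→d9:-→d10:-→d11:-→d12:H4→d13:-→d14:-→d15:-→d16:H3→d17:-→d18:-→d19:-→d20:H2→d21:H4→d22:H4→d23:-→d24:H1→d25:-→d26:-→d27:-→d28:-→d29:-→d30:H2  best=H2
  - 105.9.200.0/22 clear@22

== LOOKUPS ==
["H4","H4","H3","H3","H4","H1","H0","H2","H1","H4","H3","H1","H4","H1","H2"]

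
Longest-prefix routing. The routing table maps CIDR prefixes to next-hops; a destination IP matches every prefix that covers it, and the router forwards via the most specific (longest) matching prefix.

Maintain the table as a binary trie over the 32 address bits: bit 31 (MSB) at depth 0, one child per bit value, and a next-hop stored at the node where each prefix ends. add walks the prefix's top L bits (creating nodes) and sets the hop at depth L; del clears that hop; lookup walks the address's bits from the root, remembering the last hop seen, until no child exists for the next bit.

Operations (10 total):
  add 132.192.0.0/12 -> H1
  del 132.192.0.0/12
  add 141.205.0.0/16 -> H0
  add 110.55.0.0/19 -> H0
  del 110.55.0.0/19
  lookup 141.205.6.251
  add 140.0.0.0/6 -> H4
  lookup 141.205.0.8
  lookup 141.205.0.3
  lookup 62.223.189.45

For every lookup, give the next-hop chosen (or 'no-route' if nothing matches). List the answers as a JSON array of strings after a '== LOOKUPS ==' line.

Trace:
  add 132.192.0.0/12 -> H1 at depth 12
  - 132.192.0.0/12 clear@12
  add 141.205.0.0/16 -> H0 at depth 16
  add 110.55.0.0/19 -> H0 at depth 19
  - 110.55.0.0/19 clear@19
  lookup 141.205.6.251: bits 1000110111001101 walk d0:-→d1:-→d2:-→d3:-→d4:-→d5:-→d6:-→d7:-→d8:-→d9:-→d10:-→d11:-→d12:-→d13:-→d14:-→d15:-→d16:H0 -> H0
  add 140.0.0.0/6 -> H4 at depth 6
  lookup 141.205.0.8: bits 1000110111001101 walk d0:-→d1:-→d2:-→d3:-→d4:-→d5:-→d6:H4→d7:-→d8:-→d9:-→d10:-→d11:-→d12:-→d13:-→d14:-→d15:-→d16:H0 -> H0
  lookup 141.205.0.3: bits 1000110111001101 walk d0:-→d1:-→d2:-→d3:-→d4:-→d5:-→d6:H4→d7:-→d8:-→d9:-→d10:-→d11:-→d12:-→d13:-→d14:-→d15:-→d16:H0 -> H0
  lookup 62.223.189.45: bits 0 walk d0:-→d1:- -> no-route

== LOOKUPS ==
["H0","H0","H0","no-route"]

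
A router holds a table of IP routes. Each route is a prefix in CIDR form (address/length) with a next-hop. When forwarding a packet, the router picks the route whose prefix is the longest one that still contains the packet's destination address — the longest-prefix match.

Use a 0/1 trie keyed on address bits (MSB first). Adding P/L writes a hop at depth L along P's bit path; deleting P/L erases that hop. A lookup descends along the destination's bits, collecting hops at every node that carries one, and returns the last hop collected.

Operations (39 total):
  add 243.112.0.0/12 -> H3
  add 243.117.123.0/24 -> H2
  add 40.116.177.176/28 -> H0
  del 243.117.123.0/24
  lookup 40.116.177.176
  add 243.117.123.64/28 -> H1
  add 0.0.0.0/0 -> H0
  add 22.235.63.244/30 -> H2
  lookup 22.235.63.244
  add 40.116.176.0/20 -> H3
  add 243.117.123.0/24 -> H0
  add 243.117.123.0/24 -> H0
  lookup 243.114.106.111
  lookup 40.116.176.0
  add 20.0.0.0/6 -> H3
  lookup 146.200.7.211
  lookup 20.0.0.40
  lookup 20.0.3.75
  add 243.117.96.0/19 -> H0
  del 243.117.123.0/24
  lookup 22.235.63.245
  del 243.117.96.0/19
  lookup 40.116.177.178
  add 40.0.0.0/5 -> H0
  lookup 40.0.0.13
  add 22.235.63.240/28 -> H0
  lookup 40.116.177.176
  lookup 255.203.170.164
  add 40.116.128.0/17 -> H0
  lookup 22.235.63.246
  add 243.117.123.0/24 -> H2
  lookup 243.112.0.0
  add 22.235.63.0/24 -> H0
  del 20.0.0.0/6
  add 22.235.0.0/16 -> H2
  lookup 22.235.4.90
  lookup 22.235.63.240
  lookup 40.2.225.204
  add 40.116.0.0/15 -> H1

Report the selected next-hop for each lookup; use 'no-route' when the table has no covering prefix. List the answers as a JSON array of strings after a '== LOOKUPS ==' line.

Trace:
  add 243.112.0.0/12 -> H3 at depth 12
  add 243.117.123.0/24 -> H2 at depth 24
  add 40.116.177.176/28 -> H0 at depth 28
  del 243.117.123.0/24 (clear depth 24)
  Q 40.116.177.176: descend 0010100001110100101100011011 ; hops seen [H0] ; pick H0
  add 243.117.123.64/28 -> H1 at depth 28
  add 0.0.0.0/0 -> H0 at depth 0
  add 22.235.63.244/30 -> H2 at depth 30
  Q 22.235.63.244: descend 000101101110101100111111111101 ; hops seen [H0,H2] ; pick H2
  add 40.116.176.0/20 -> H3 at depth 20
  add 243.117.123.0/24 -> H0 at depth 24
  add 243.117.123.0/24 -> H0 at depth 24
  Q 243.114.106.111: descend 1111001101110 ; hops seen [H0,H3] ; pick H3
  Q 40.116.176.0: descend 00101000011101001011000 ; hops seen [H0,H3] ; pick H3
  add 20.0.0.0/6 -> H3 at depth 6
  Q 146.200.7.211: descend 1 ; hops seen [H0] ; pick H0
  Q 20.0.0.40: descend 000101 ; hops seen [H0,H3] ; pick H3
  Q 20.0.3.75: descend 000101 ; hops seen [H0,H3] ; pick H3
  add 243.117.96.0/19 -> H0 at depth 19
  del 243.117.123.0/24 (clear depth 24)
  Q 22.235.63.245: descend 000101101110101100111111111101 ; hops seen [H0,H3,H2] ; pick H2
  del 243.117.96.0/19 (clear depth 19)
  Q 40.116.177.178: descend 0010100001110100101100011011 ; hops seen [H0,H3,H0] ; pick H0
  add 40.0.0.0/5 -> H0 at depth 5
  Q 40.0.0.13: descend 001010000 ; hops seen [H0,H0] ; pick H0
  add 22.235.63.240/28 -> H0 at depth 28
  Q 40.116.177.176: descend 0010100001110100101100011011 ; hops seen [H0,H0,H3,H0] ; pick H0
  Q 255.203.170.164: descend 1111 ; hops seen [H0] ; pick H0
  add 40.116.128.0/17 -> H0 at depth 17
  Q 22.235.63.246: descend 000101101110101100111111111101 ; hops seen [H0,H3,H0,H2] ; pick H2
  add 243.117.123.0/24 -> H2 at depth 24
  Q 243.112.0.0: descend 1111001101110 ; hops seen [H0,H3] ; pick H3
  add 22.235.63.0/24 -> H0 at depth 24
  del 20.0.0.0/6 (clear depth 6)
  add 22.235.0.0/16 -> H2 at depth 16
  Q 22.235.4.90: descend 000101101110101100 ; hops seen [H0,H2] ; pick H2
  Q 22.235.63.240: descend 00010110111010110011111111110 ; hops seen [H0,H2,H0,H0] ; pick H0
  Q 40.2.225.204: descend 001010000 ; hops seen [H0,H0] ; pick H0
  add 40.116.0.0/15 -> H1 at depth 15

== LOOKUPS ==
["H0","H2","H3","H3","H0","H3","H3","H2","H0","H0","H0","H0","H2","H3","H2","H0","H0"]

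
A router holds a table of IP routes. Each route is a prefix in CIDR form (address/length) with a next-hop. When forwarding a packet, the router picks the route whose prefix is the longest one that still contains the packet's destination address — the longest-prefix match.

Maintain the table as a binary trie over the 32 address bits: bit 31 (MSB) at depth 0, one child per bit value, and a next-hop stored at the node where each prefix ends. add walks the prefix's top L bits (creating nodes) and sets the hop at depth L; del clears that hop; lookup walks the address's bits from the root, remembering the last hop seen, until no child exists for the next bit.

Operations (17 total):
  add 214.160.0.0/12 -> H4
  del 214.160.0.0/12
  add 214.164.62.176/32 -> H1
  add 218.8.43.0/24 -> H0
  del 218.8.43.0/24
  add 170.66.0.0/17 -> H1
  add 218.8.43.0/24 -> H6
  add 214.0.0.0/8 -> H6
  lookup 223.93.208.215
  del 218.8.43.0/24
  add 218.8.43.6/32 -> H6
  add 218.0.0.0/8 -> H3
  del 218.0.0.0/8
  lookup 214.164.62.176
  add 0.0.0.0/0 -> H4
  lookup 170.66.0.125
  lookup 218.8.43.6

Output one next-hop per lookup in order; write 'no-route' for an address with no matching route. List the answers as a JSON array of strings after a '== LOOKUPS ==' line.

Trace:
  + 214.160.0.0/12 (H4) depth=12
  del 214.160.0.0/12 (clear depth 12)
  + 214.164.62.176/32 (H1) depth=32
  + 218.8.43.0/24 (H0) depth=24
  del 218.8.43.0/24 (clear depth 24)
  + 170.66.0.0/17 (H1) depth=17
  + 218.8.43.0/24 (H6) depth=24
  + 214.0.0.0/8 (H6) depth=8
  lookup 223.93.208.215: bits 11011 walk d0:-→d1:-→d2:-→d3:-→d4:-→d5:- -> no-route
  del 218.8.43.0/24 (clear depth 24)
  + 218.8.43.6/32 (H6) depth=32
  + 218.0.0.0/8 (H3) depth=8
  del 218.0.0.0/8 (clear depth 8)
  lookup 214.164.62.176: bits 11010110101001000011111010110000 walk d0:-→d1:-→d2:-→d3:-→d4:-→d5:-→d6:-→d7:-→d8:H6→d9:-→d10:-→d11:-→d12:-→d13:-→d14:-→d15:-→d16:-→d17:-→d18:-→d19:-→d20:-→d21:-→d22:-→d23:-→d24:-→d25:-→d26:-→d27:-→d28:-→d29:-→d30:-→d31:-→d32:H1 -> H1
  + 0.0.0.0/0 (H4) depth=0
  lookup 170.66.0.125: bits 10101010010000100 walk d0:H4→d1:-→d2:-→d3:-→d4:-→d5:-→d6:-→d7:-→d8:-→d9:-→d10:-→d11:-→d12:-→d13:-→d14:-→d15:-→d16:-→d17:H1 -> H1
  lookup 218.8.43.6: bits 11011010000010000010101100000110 walk d0:H4→d1:-→d2:-→d3:-→d4:-→d5:-→d6:-→d7:-→d8:-→d9:-→d10:-→d11:-→d12:-→d13:-→d14:-→d15:-→d16:-→d17:-→d18:-→d19:-→d20:-→d21:-→d22:-→d23:-→d24:-→d25:-→d26:-→d27:-→d28:-→d29:-→d30:-→d31:-→d32:H6 -> H6

== LOOKUPS ==
["no-route","H1","H1","H6"]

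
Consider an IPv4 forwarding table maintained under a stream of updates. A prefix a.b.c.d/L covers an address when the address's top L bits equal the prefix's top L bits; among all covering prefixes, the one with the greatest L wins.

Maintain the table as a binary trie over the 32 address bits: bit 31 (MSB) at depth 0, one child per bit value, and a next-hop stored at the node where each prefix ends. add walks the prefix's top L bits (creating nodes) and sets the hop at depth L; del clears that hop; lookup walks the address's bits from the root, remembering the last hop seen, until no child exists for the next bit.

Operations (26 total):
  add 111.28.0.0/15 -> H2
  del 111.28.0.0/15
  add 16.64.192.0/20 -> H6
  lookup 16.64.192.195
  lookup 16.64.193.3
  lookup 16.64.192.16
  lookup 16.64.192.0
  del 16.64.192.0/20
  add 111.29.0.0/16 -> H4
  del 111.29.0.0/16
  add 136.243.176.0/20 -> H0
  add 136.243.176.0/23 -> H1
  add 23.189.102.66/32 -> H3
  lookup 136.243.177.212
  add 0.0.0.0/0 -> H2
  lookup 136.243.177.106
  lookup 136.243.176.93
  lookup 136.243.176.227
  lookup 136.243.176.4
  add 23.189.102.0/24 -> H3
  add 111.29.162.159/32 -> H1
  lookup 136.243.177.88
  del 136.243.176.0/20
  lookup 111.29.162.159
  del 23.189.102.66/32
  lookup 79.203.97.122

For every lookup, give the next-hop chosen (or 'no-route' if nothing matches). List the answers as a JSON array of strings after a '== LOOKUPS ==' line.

Apply in order:
  add 111.28.0.0/15 -> H2 at depth 15
  del 111.28.0.0/15 (clear depth 15)
  add 16.64.192.0/20 -> H6 at depth 20
  ? 16.64.192.195  path d0:-→d1:-→d2:-→d3:-→d4:-→d5:-→d6:-→d7:-→d8:-→d9:-→d10:-→d11:-→d12:-→d13:-→d14:-→d15:-→d16:-→d17:-→d18:-→d19:-→d20:H6  best=H6
  ? 16.64.193.3  path d0:-→d1:-→d2:-→d3:-→d4:-→d5:-→d6:-→d7:-→d8:-→d9:-→d10:-→d11:-→d12:-→d13:-→d14:-→d15:-→d16:-→d17:-→d18:-→d19:-→d20:H6  best=H6
  ? 16.64.192.16  path d0:-→d1:-→d2:-→d3:-→d4:-→d5:-→d6:-→d7:-→d8:-→d9:-→d10:-→d11:-→d12:-→d13:-→d14:-→d15:-→d16:-→d17:-→d18:-→d19:-→d20:H6  best=H6
  ? 16.64.192.0  path d0:-→d1:-→d2:-→d3:-→d4:-→d5:-→d6:-→d7:-→d8:-→d9:-→d10:-→d11:-→d12:-→d13:-→d14:-→d15:-→d16:-→d17:-→d18:-→d19:-→d20:H6  best=H6
  del 16.64.192.0/20 (clear depth 20)
  add 111.29.0.0/16 -> H4 at depth 16
  del 111.29.0.0/16 (clear depth 16)
  add 136.243.176.0/20 -> H0 at depth 20
  add 136.243.176.0/23 -> H1 at depth 23
  add 23.189.102.66/32 -> H3 at depth 32
  ? 136.243.177.212  path d0:-→d1:-→d2:-→d3:-→d4:-→d5:-→d6:-→d7:-→d8:-→d9:-→d10:-→d11:-→d12:-→d13:-→d14:-→d15:-→d16:-→d17:-→d18:-→d19:-→d20:H0→d21:-→d22:-→d23:H1  best=H1
  add 0.0.0.0/0 -> H2 at depth 0
  ? 136.243.177.106  path d0:H2→d1:-→d2:-→d3:-→d4:-→d5:-→d6:-→d7:-→d8:-→d9:-→d10:-→d11:-→d12:-→d13:-→d14:-→d15:-→d16:-→d17:-→d18:-→d19:-→d20:H0→d21:-→d22:-→d23:H1  best=H1
  ? 136.243.176.93  path d0:H2→d1:-→d2:-→d3:-→d4:-→d5:-→d6:-→d7:-→d8:-→d9:-→d10:-→d11:-→d12:-→d13:-→d14:-→d15:-→d16:-→d17:-→d18:-→d19:-→d20:H0→d21:-→d22:-→d23:H1  best=H1
  ? 136.243.176.227  path d0:H2→d1:-→d2:-→d3:-→d4:-→d5:-→d6:-→d7:-→d8:-→d9:-→d10:-→d11:-→d12:-→d13:-→d14:-→d15:-→d16:-→d17:-→d18:-→d19:-→d20:H0→d21:-→d22:-→d23:H1  best=H1
  ? 136.243.176.4  path d0:H2→d1:-→d2:-→d3:-→d4:-→d5:-→d6:-→d7:-→d8:-→d9:-→d10:-→d11:-→d12:-→d13:-→d14:-→d15:-→d16:-→d17:-→d18:-→d19:-→d20:H0→d21:-→d22:-→d23:H1  best=H1
  add 23.189.102.0/24 -> H3 at depth 24
  add 111.29.162.159/32 -> H1 at depth 32
  ? 136.243.177.88  path d0:H2→d1:-→d2:-→d3:-→d4:-→d5:-→d6:-→d7:-→d8:-→d9:-→d10:-→d11:-→d12:-→d13:-→d14:-→d15:-→d16:-→d17:-→d18:-→d19:-→d20:H0→d21:-→d22:-→d23:H1  best=H1
  del 136.243.176.0/20 (clear depth 20)
  ? 111.29.162.159  path d0:H2→d1:-→d2:-→d3:-→d4:-→d5:-→d6:-→d7:-→d8:-→d9:-→d10:-→d11:-→d12:-→d13:-→d14:-→d15:-→d16:-→d17:-→d18:-→d19:-→d20:-→d21:-→d22:-→d23:-→d24:-→d25:-→d26:-→d27:-→d28:-→d29:-→d30:-→d31:-→d32:H1  best=H1
  del 23.189.102.66/32 (clear depth 32)
  ? 79.203.97.122  path d0:H2→d1:-→d2:-  best=H2

== LOOKUPS ==
["H6","H6","H6","H6","H1","H1","H1","H1","H1","H1","H1","H2"]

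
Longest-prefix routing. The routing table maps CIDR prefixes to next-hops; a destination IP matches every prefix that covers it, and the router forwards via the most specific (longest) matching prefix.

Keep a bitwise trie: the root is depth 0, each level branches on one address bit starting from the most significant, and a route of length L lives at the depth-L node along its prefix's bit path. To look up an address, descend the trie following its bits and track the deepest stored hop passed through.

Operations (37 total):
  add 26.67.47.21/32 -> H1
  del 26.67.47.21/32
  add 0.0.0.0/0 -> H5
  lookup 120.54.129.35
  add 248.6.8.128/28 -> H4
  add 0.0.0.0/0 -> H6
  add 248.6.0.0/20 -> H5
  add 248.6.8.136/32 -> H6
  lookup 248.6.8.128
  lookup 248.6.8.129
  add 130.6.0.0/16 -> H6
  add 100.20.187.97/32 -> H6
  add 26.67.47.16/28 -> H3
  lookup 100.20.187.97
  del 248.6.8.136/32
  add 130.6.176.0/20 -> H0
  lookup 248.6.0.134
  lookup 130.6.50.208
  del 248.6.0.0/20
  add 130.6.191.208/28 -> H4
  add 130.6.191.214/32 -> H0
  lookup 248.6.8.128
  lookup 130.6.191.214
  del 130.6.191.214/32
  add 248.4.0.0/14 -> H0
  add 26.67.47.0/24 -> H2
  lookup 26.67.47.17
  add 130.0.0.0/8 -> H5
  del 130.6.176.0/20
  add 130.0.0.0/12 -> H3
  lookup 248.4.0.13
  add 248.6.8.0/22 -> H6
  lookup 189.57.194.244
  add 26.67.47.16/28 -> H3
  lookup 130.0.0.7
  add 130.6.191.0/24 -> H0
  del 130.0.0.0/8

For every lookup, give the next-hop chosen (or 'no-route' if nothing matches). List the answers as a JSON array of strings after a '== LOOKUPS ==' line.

Process each operation:
  + 26.67.47.21/32 (H1) depth=32
  - 26.67.47.21/32 clear@32
  + 0.0.0.0/0 (H5) depth=0
  lookup 120.54.129.35: bits 0 walk d0:H5→d1:- -> H5
  + 248.6.8.128/28 (H4) depth=28
  + 0.0.0.0/0 (H6) depth=0
  + 248.6.0.0/20 (H5) depth=20
  + 248.6.8.136/32 (H6) depth=32
  lookup 248.6.8.128: bits 1111100000000110000010001000 walk d0:H6→d1:-→d2:-→d3:-→d4:-→d5:-→d6:-→d7:-→d8:-→d9:-→d10:-→d11:-→d12:-→d13:-→d14:-→d15:-→d16:-→d17:-→d18:-→d19:-→d20:H5→d21:-→d22:-→d23:-→d24:-→d25:-→d26:-→d27:-→d28:H4 -> H4
  lookup 248.6.8.129: bits 1111100000000110000010001000 walk d0:H6→d1:-→d2:-→d3:-→d4:-→d5:-→d6:-→d7:-→d8:-→d9:-→d10:-→d11:-→d12:-→d13:-→d14:-→d15:-→d16:-→d17:-→d18:-→d19:-→d20:H5→d21:-→d22:-→d23:-→d24:-→d25:-→d26:-→d27:-→d28:H4 -> H4
  + 130.6.0.0/16 (H6) depth=16
  + 100.20.187.97/32 (H6) depth=32
  + 26.67.47.16/28 (H3) depth=28
  lookup 100.20.187.97: bits 01100100000101001011101101100001 walk d0:H6→d1:-→d2:-→d3:-→d4:-→d5:-→d6:-→d7:-→d8:-→d9:-→d10:-→d11:-→d12:-→d13:-→d14:-→d15:-→d16:-→d17:-→d18:-→d19:-→d20:-→d21:-→d22:-→d23:-→d24:-→d25:-→d26:-→d27:-→d28:-→d29:-→d30:-→d31:-→d32:H6 -> H6
  - 248.6.8.136/32 clear@32
  + 130.6.176.0/20 (H0) depth=20
  lookup 248.6.0.134: bits 11111000000001100000 walk d0:H6→d1:-→d2:-→d3:-→d4:-→d5:-→d6:-→d7:-→d8:-→d9:-→d10:-→d11:-→d12:-→d13:-→d14:-→d15:-→d16:-→d17:-→d18:-→d19:-→d20:H5 -> H5
  lookup 130.6.50.208: bits 1000001000000110 walk d0:H6→d1:-→d2:-→d3:-→d4:-→d5:-→d6:-→d7:-→d8:-→d9:-→d10:-→d11:-→d12:-→d13:-→d14:-→d15:-→d16:H6 -> H6
  - 248.6.0.0/20 clear@20
  + 130.6.191.208/28 (H4) depth=28
  + 130.6.191.214/32 (H0) depth=32
  lookup 248.6.8.128: bits 1111100000000110000010001000 walk d0:H6→d1:-→d2:-→d3:-→d4:-→d5:-→d6:-→d7:-→d8:-→d9:-→d10:-→d11:-→d12:-→d13:-→d14:-→d15:-→d16:-→d17:-→d18:-→d19:-→d20:-→d21:-→d22:-→d23:-→d24:-→d25:-→d26:-→d27:-→d28:H4 -> H4
  lookup 130.6.191.214: bits 10000010000001101011111111010110 walk d0:H6→d1:-→d2:-→d3:-→d4:-→d5:-→d6:-→d7:-→d8:-→d9:-→d10:-→d11:-→d12:-→d13:-→d14:-→d15:-→d16:H6→d17:-→d18:-→d19:-→d20:H0→d21:-→d22:-→d23:-→d24:-→d25:-→d26:-→d27:-→d28:H4→d29:-→d30:-→d31:-→d32:H0 -> H0
  - 130.6.191.214/32 clear@32
  + 248.4.0.0/14 (H0) depth=14
  + 26.67.47.0/24 (H2) depth=24
  lookup 26.67.47.17: bits 00011010010000110010111100010 walk d0:H6→d1:-→d2:-→d3:-→d4:-→d5:-→d6:-→d7:-→d8:-→d9:-→d10:-→d11:-→d12:-→d13:-→d14:-→d15:-→d16:-→d17:-→d18:-→d19:-→d20:-→d21:-→d22:-→d23:-→d24:H2→d25:-→d26:-→d27:-→d28:H3→d29:- -> H3
  + 130.0.0.0/8 (H5) depth=8
  - 130.6.176.0/20 clear@20
  + 130.0.0.0/12 (H3) depth=12
  lookup 248.4.0.13: bits 11111000000001 walk d0:H6→d1:-→d2:-→d3:-→d4:-→d5:-→d6:-→d7:-→d8:-→d9:-→d10:-→d11:-→d12:-→d13:-→d14:H0 -> H0
  + 248.6.8.0/22 (H6) depth=22
  lookup 189.57.194.244: bits 10 walk d0:H6→d1:-→d2:- -> H6
  + 26.67.47.16/28 (H3) depth=28
  lookup 130.0.0.7: bits 1000001000000 walk d0:H6→d1:-→d2:-→d3:-→d4:-→d5:-→d6:-→d7:-→d8:H5→d9:-→d10:-→d11:-→d12:H3→d13:- -> H3
  + 130.6.191.0/24 (H0) depth=24
  - 130.0.0.0/8 clear@8

== LOOKUPS ==
["H5","H4","H4","H6","H5","H6","H4","H0","H3","H0","H6","H3"]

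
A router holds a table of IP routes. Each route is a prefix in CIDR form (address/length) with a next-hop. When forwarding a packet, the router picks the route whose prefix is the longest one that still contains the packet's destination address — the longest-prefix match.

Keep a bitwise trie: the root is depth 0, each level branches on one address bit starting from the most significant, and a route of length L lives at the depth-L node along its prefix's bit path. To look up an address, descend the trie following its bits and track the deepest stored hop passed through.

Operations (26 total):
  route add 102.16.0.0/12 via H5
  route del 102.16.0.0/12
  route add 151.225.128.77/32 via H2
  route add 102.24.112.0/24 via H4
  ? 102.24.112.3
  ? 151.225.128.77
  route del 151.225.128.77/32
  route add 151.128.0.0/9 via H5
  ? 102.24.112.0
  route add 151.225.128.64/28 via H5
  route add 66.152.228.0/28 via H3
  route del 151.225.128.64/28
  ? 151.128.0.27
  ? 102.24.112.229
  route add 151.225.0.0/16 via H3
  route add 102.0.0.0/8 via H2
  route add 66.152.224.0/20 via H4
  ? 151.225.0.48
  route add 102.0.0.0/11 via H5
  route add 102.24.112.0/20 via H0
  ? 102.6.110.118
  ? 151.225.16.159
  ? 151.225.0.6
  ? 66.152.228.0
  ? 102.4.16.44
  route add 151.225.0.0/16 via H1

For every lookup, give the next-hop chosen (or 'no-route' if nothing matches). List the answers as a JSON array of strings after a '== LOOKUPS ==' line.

Apply in order:
  add 102.16.0.0/12 -> H5 at depth 12
  - 102.16.0.0/12 clear@12
  add 151.225.128.77/32 -> H2 at depth 32
  add 102.24.112.0/24 -> H4 at depth 24
  Q 102.24.112.3: descend 011001100001100001110000 ; hops seen [H4] ; pick H4
  Q 151.225.128.77: descend 10010111111000011000000001001101 ; hops seen [H2] ; pick H2
  - 151.225.128.77/32 clear@32
  add 151.128.0.0/9 -> H5 at depth 9
  Q 102.24.112.0: descend 011001100001100001110000 ; hops seen [H4] ; pick H4
  add 151.225.128.64/28 -> H5 at depth 28
  add 66.152.228.0/28 -> H3 at depth 28
  - 151.225.128.64/28 clear@28
  Q 151.128.0.27: descend 100101111 ; hops seen [H5] ; pick H5
  Q 102.24.112.229: descend 011001100001100001110000 ; hops seen [H4] ; pick H4
  add 151.225.0.0/16 -> H3 at depth 16
  add 102.0.0.0/8 -> H2 at depth 8
  add 66.152.224.0/20 -> H4 at depth 20
  Q 151.225.0.48: descend 1001011111100001 ; hops seen [H5,H3] ; pick H3
  add 102.0.0.0/11 -> H5 at depth 11
  add 102.24.112.0/20 -> H0 at depth 20
  Q 102.6.110.118: descend 01100110000 ; hops seen [H2,H5] ; pick H5
  Q 151.225.16.159: descend 1001011111100001 ; hops seen [H5,H3] ; pick H3
  Q 151.225.0.6: descend 1001011111100001 ; hops seen [H5,H3] ; pick H3
  Q 66.152.228.0: descend 0100001010011000111001000000 ; hops seen [H4,H3] ; pick H3
  Q 102.4.16.44: descend 01100110000 ; hops seen [H2,H5] ; pick H5
  add 151.225.0.0/16 -> H1 at depth 16

== LOOKUPS ==
["H4","H2","H4","H5","H4","H3","H5","H3","H3","H3","H5"]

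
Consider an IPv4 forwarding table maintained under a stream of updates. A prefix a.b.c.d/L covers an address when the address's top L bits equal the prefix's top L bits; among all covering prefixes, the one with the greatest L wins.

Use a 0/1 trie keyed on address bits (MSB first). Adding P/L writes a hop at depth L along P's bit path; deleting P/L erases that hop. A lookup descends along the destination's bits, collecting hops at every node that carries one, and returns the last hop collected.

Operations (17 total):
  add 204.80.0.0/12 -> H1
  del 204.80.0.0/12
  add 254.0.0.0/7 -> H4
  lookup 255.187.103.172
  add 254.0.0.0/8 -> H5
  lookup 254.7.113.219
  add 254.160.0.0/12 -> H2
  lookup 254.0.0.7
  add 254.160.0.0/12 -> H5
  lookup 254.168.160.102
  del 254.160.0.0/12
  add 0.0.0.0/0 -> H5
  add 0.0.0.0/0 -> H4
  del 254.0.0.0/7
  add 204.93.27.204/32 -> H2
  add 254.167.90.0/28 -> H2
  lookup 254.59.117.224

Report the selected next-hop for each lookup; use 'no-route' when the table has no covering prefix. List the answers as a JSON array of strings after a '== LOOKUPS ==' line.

Trace:
  + 204.80.0.0/12 (H1) depth=12
  - 204.80.0.0/12 clear@12
  + 254.0.0.0/7 (H4) depth=7
  Q 255.187.103.172: descend 1111111 ; hops seen [H4] ; pick H4
  + 254.0.0.0/8 (H5) depth=8
  Q 254.7.113.219: descend 11111110 ; hops seen [H4,H5] ; pick H5
  + 254.160.0.0/12 (H2) depth=12
  Q 254.0.0.7: descend 11111110 ; hops seen [H4,H5] ; pick H5
  + 254.160.0.0/12 (H5) depth=12
  Q 254.168.160.102: descend 111111101010 ; hops seen [H4,H5,H5] ; pick H5
  - 254.160.0.0/12 clear@12
  + 0.0.0.0/0 (H5) depth=0
  + 0.0.0.0/0 (H4) depth=0
  - 254.0.0.0/7 clear@7
  + 204.93.27.204/32 (H2) depth=32
  + 254.167.90.0/28 (H2) depth=28
  Q 254.59.117.224: descend 11111110 ; hops seen [H4,H5] ; pick H5

== LOOKUPS ==
["H4","H5","H5","H5","H5"]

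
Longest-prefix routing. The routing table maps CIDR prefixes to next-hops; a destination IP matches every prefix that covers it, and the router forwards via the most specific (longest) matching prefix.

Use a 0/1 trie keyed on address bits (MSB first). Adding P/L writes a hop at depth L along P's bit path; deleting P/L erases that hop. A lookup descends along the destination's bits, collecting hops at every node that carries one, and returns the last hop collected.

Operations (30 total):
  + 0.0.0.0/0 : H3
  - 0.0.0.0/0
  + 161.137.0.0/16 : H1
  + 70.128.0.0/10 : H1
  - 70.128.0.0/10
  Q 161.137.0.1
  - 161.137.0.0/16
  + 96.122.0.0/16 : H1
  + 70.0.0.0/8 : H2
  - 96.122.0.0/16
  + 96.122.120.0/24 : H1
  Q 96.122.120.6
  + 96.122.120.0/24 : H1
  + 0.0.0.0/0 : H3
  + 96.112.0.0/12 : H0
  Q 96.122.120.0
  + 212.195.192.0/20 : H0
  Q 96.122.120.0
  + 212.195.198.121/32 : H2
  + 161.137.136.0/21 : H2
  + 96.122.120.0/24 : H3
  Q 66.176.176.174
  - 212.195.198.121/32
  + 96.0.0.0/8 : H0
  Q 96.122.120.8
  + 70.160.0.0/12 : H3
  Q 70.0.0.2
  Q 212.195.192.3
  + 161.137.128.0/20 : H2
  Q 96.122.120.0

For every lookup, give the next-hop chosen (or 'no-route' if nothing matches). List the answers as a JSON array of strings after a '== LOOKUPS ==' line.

Trace:
  + 0.0.0.0/0 (H3) depth=0
  - 0.0.0.0/0 clear@0
  + 161.137.0.0/16 (H1) depth=16
  + 70.128.0.0/10 (H1) depth=10
  - 70.128.0.0/10 clear@10
  lookup 161.137.0.1: bits 1010000110001001 walk d0:-→d1:-→d2:-→d3:-→d4:-→d5:-→d6:-→d7:-→d8:-→d9:-→d10:-→d11:-→d12:-→d13:-→d14:-→d15:-→d16:H1 -> H1
  - 161.137.0.0/16 clear@16
  + 96.122.0.0/16 (H1) depth=16
  + 70.0.0.0/8 (H2) depth=8
  - 96.122.0.0/16 clear@16
  + 96.122.120.0/24 (H1) depth=24
  lookup 96.122.120.6: bits 011000000111101001111000 walk d0:-→d1:-→d2:-→d3:-→d4:-→d5:-→d6:-→d7:-→d8:-→d9:-→d10:-→d11:-→d12:-→d13:-→d14:-→d15:-→d16:-→d17:-→d18:-→d19:-→d20:-→d21:-→d22:-→d23:-→d24:H1 -> H1
  + 96.122.120.0/24 (H1) depth=24
  + 0.0.0.0/0 (H3) depth=0
  + 96.112.0.0/12 (H0) depth=12
  lookup 96.122.120.0: bits 011000000111101001111000 walk d0:H3→d1:-→d2:-→d3:-→d4:-→d5:-→d6:-→d7:-→d8:-→d9:-→d10:-→d11:-→d12:H0→d13:-→d14:-→d15:-→d16:-→d17:-→d18:-→d19:-→d20:-→d21:-→d22:-→d23:-→d24:H1 -> H1
  + 212.195.192.0/20 (H0) depth=20
  lookup 96.122.120.0: bits 011000000111101001111000 walk d0:H3→d1:-→d2:-→d3:-→d4:-→d5:-→d6:-→d7:-→d8:-→d9:-→d10:-→d11:-→d12:H0→d13:-→d14:-→d15:-→d16:-→d17:-→d18:-→d19:-→d20:-→d21:-→d22:-→d23:-→d24:H1 -> H1
  + 212.195.198.121/32 (H2) depth=32
  + 161.137.136.0/21 (H2) depth=21
  + 96.122.120.0/24 (H3) depth=24
  lookup 66.176.176.174: bits 01000 walk d0:H3→d1:-→d2:-→d3:-→d4:-→d5:- -> H3
  - 212.195.198.121/32 clear@32
  + 96.0.0.0/8 (H0) depth=8
  lookup 96.122.120.8: bits 011000000111101001111000 walk d0:H3→d1:-→d2:-→d3:-→d4:-→d5:-→d6:-→d7:-→d8:H0→d9:-→d10:-→d11:-→d12:H0→d13:-→d14:-→d15:-→d16:-→d17:-→d18:-→d19:-→d20:-→d21:-→d22:-→d23:-→d24:H3 -> H3
  + 70.160.0.0/12 (H3) depth=12
  lookup 70.0.0.2: bits 01000110 walk d0:H3→d1:-→d2:-→d3:-→d4:-→d5:-→d6:-→d7:-→d8:H2 -> H2
  lookup 212.195.192.3: bits 110101001100001111000 walk d0:H3→d1:-→d2:-→d3:-→d4:-→d5:-→d6:-→d7:-→d8:-→d9:-→d10:-→d11:-→d12:-→d13:-→d14:-→d15:-→d16:-→d17:-→d18:-→d19:-→d20:H0→d21:- -> H0
  + 161.137.128.0/20 (H2) depth=20
  lookup 96.122.120.0: bits 011000000111101001111000 walk d0:H3→d1:-→d2:-→d3:-→d4:-→d5:-→d6:-→d7:-→d8:H0→d9:-→d10:-→d11:-→d12:H0→d13:-→d14:-→d15:-→d16:-→d17:-→d18:-→d19:-→d20:-→d21:-→d22:-→d23:-→d24:H3 -> H3

== LOOKUPS ==
["H1","H1","H1","H1","H3","H3","H2","H0","H3"]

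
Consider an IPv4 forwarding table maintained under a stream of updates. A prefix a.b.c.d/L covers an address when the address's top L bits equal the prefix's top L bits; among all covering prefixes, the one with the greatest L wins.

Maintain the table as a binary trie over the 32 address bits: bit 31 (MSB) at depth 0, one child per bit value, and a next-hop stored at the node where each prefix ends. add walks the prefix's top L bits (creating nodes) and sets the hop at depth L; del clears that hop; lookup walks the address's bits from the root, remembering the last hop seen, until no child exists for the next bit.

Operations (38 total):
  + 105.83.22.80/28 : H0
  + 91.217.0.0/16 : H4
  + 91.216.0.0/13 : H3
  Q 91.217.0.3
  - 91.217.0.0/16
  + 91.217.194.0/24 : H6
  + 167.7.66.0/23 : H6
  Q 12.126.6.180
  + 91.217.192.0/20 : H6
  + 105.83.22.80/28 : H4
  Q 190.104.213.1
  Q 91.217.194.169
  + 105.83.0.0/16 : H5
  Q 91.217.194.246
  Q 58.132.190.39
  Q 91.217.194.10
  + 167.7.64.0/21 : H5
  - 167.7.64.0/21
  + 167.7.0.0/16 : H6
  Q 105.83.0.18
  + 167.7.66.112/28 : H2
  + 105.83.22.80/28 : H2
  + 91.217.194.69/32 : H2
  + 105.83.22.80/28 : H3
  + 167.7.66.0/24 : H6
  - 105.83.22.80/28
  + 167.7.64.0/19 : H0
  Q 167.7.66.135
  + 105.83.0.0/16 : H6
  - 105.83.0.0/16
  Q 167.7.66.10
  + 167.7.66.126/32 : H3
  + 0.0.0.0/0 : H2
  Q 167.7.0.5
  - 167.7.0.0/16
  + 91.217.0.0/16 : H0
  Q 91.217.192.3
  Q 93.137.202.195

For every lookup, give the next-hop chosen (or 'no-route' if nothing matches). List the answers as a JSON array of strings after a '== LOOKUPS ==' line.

Apply in order:
  + 105.83.22.80/28 (H0) depth=28
  + 91.217.0.0/16 (H4) depth=16
  + 91.216.0.0/13 (H3) depth=13
  Q 91.217.0.3: descend 0101101111011001 ; hops seen [H3,H4] ; pick H4
  del 91.217.0.0/16 (clear depth 16)
  + 91.217.194.0/24 (H6) depth=24
  + 167.7.66.0/23 (H6) depth=23
  Q 12.126.6.180: descend 0 ; hops seen [∅] ; pick no-route
  + 91.217.192.0/20 (H6) depth=20
  + 105.83.22.80/28 (H4) depth=28
  Q 190.104.213.1: descend 101 ; hops seen [∅] ; pick no-route
  Q 91.217.194.169: descend 010110111101100111000010 ; hops seen [H3,H6,H6] ; pick H6
  + 105.83.0.0/16 (H5) depth=16
  Q 91.217.194.246: descend 010110111101100111000010 ; hops seen [H3,H6,H6] ; pick H6
  Q 58.132.190.39: descend 0 ; hops seen [∅] ; pick no-route
  Q 91.217.194.10: descend 010110111101100111000010 ; hops seen [H3,H6,H6] ; pick H6
  + 167.7.64.0/21 (H5) depth=21
  del 167.7.64.0/21 (clear depth 21)
  + 167.7.0.0/16 (H6) depth=16
  Q 105.83.0.18: descend 0110100101010011000 ; hops seen [H5] ; pick H5
  + 167.7.66.112/28 (H2) depth=28
  + 105.83.22.80/28 (H2) depth=28
  + 91.217.194.69/32 (H2) depth=32
  + 105.83.22.80/28 (H3) depth=28
  + 167.7.66.0/24 (H6) depth=24
  del 105.83.22.80/28 (clear depth 28)
  + 167.7.64.0/19 (H0) depth=19
  Q 167.7.66.135: descend 101001110000011101000010 ; hops seen [H6,H0,H6,H6] ; pick H6
  + 105.83.0.0/16 (H6) depth=16
  del 105.83.0.0/16 (clear depth 16)
  Q 167.7.66.10: descend 1010011100000111010000100 ; hops seen [H6,H0,H6,H6] ; pick H6
  + 167.7.66.126/32 (H3) depth=32
  + 0.0.0.0/0 (H2) depth=0
  Q 167.7.0.5: descend 10100111000001110 ; hops seen [H2,H6] ; pick H6
  del 167.7.0.0/16 (clear depth 16)
  + 91.217.0.0/16 (H0) depth=16
  Q 91.217.192.3: descend 0101101111011001110000 ; hops seen [H2,H3,H0,H6] ; pick H6
  Q 93.137.202.195: descend 01011 ; hops seen [H2] ; pick H2

== LOOKUPS ==
["H4","no-route","no-route","H6","H6","no-route","H6","H5","H6","H6","H6","H6","H2"]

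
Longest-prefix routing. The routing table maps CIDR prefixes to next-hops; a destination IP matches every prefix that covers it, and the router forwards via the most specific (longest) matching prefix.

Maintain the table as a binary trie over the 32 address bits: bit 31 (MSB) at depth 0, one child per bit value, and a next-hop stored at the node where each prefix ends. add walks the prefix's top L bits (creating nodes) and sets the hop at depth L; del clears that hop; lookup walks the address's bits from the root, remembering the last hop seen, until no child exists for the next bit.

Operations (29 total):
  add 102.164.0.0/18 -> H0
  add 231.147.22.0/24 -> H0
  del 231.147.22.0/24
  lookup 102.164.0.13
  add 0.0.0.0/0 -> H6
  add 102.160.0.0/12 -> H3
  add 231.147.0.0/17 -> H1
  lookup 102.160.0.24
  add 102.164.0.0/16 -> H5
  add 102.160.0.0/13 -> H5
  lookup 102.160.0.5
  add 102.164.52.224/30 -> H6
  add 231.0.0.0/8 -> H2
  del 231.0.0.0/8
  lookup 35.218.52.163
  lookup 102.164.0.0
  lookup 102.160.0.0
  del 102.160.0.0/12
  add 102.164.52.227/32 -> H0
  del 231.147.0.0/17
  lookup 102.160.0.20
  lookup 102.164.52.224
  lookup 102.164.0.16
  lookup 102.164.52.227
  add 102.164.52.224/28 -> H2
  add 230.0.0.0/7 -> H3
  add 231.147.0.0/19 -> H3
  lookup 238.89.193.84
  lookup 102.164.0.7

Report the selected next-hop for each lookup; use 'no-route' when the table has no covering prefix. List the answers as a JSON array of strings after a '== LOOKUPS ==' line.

Trace:
  add 102.164.0.0/18 -> H0 at depth 18
  add 231.147.22.0/24 -> H0 at depth 24
  del 231.147.22.0/24 (clear depth 24)
  Q 102.164.0.13: descend 011001101010010000 ; hops seen [H0] ; pick H0
  add 0.0.0.0/0 -> H6 at depth 0
  add 102.160.0.0/12 -> H3 at depth 12
  add 231.147.0.0/17 -> H1 at depth 17
  Q 102.160.0.24: descend 0110011010100 ; hops seen [H6,H3] ; pick H3
  add 102.164.0.0/16 -> H5 at depth 16
  add 102.160.0.0/13 -> H5 at depth 13
  Q 102.160.0.5: descend 0110011010100 ; hops seen [H6,H3,H5] ; pick H5
  add 102.164.52.224/30 -> H6 at depth 30
  add 231.0.0.0/8 -> H2 at depth 8
  del 231.0.0.0/8 (clear depth 8)
  Q 35.218.52.163: descend 0 ; hops seen [H6] ; pick H6
  Q 102.164.0.0: descend 011001101010010000 ; hops seen [H6,H3,H5,H5,H0] ; pick H0
  Q 102.160.0.0: descend 0110011010100 ; hops seen [H6,H3,H5] ; pick H5
  del 102.160.0.0/12 (clear depth 12)
  add 102.164.52.227/32 -> H0 at depth 32
  del 231.147.0.0/17 (clear depth 17)
  Q 102.160.0.20: descend 0110011010100 ; hops seen [H6,H5] ; pick H5
  Q 102.164.52.224: descend 011001101010010000110100111000 ; hops seen [H6,H5,H5,H0,H6] ; pick H6
  Q 102.164.0.16: descend 011001101010010000 ; hops seen [H6,H5,H5,H0] ; pick H0
  Q 102.164.52.227: descend 01100110101001000011010011100011 ; hops seen [H6,H5,H5,H0,H6,H0] ; pick H0
  add 102.164.52.224/28 -> H2 at depth 28
  add 230.0.0.0/7 -> H3 at depth 7
  add 231.147.0.0/19 -> H3 at depth 19
  Q 238.89.193.84: descend 1110 ; hops seen [H6] ; pick H6
  Q 102.164.0.7: descend 011001101010010000 ; hops seen [H6,H5,H5,H0] ; pick H0

== LOOKUPS ==
["H0","H3","H5","H6","H0","H5","H5","H6","H0","H0","H6","H0"]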